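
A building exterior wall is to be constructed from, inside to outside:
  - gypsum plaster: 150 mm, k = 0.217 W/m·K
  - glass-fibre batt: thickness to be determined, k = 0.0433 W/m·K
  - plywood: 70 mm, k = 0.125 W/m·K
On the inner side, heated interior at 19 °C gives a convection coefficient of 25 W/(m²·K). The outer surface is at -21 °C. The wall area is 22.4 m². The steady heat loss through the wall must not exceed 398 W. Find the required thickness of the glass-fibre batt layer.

L ≈ 41.6 mm

Treating each layer as a thermal resistance in series:
R_inner film = 1/(h_i·A) = 1/(25×22.4) = 0.001786 K/W
R_gypsum plaster = L/(kA) = 0.15/(0.217×22.4) = 0.03086 K/W
R_plywood = L/(kA) = 0.07/(0.125×22.4) = 0.025 K/W
Sum of the known resistances R_other = 0.05764 K/W
Required total resistance R_tot = ΔT/Q_allow = 40/398 = 0.1005 K/W
R_glass-fibre batt = R_tot − R_other = 0.04286 K/W
L = R·k·A = 0.04286×0.0433×22.4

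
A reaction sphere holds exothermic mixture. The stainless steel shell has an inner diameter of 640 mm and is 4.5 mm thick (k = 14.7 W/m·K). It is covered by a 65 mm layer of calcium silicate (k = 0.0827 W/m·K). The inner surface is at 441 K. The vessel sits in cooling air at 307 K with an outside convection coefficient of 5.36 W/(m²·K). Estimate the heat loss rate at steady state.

Q ≈ 226 W

Spherical conduction: R = (1/r_in − 1/r_out)/(4πk) per layer; series-sum.
R_stainless steel shell = (1/0.32 − 1/0.3245)/(4π×14.7) = 2.346×10^-4 K/W
R_calcium silicate = (1/0.3245 − 1/0.3895)/(4π×0.0827) = 0.4949 K/W
R_outer film = 1/(h·4πr_o²) = 1/(5.36×4π×0.3895²) = 0.09786 K/W
R_total = 0.5929 K/W
Q = ΔT/R_total = 134/0.5929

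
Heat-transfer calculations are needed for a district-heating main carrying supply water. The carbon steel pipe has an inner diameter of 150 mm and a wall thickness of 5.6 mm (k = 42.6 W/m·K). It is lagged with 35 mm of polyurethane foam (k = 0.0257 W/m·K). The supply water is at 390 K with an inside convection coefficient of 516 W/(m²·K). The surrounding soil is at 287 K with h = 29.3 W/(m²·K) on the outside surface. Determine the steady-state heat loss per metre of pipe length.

q′ ≈ 45.1 W/m

Radial resistances (cylindrical: R_cond = ln(r_o/r_i)/(2πkL), R_conv = 1/(h·2πrL)):
R_inner film = 1/(h_i·2πr₁L) = 1/(516×2π×0.075×1) = 0.004113 K/W
R_carbon steel pipe wall = ln(80.6/75)/(2π×42.6×1) = 2.69×10^-4 K/W
R_polyurethane foam = ln(115.6/80.6)/(2π×0.0257×1) = 2.233 K/W
R_outer film = 1/(h_o·2πr_oL) = 1/(29.3×2π×0.1156×1) = 0.04699 K/W
R_total = 2.285 K/W
Q = ΔT/R_total = 103/2.285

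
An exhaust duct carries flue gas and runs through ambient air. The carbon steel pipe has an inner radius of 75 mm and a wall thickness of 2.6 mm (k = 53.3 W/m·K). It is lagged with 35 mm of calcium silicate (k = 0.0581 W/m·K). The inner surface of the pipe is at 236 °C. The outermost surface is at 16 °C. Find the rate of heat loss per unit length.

q′ ≈ 216 W/m

Per-layer cylindrical resistances, series-summed:
R_carbon steel pipe wall = ln(77.6/75)/(2π×53.3×1) = 1.018×10^-4 K/W
R_calcium silicate = ln(112.6/77.6)/(2π×0.0581×1) = 1.02 K/W
R_total = 1.02 K/W
Q = ΔT/R_total = 220/1.02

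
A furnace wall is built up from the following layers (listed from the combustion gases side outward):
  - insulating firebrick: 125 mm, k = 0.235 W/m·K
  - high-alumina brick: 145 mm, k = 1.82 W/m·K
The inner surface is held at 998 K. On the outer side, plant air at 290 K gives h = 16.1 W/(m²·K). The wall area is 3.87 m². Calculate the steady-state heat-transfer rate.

Using the resistance-network approach (series):
R_insulating firebrick = L/(kA) = 0.125/(0.235×3.87) = 0.1374 K/W
R_high-alumina brick = L/(kA) = 0.145/(1.82×3.87) = 0.02059 K/W
R_outer film = 1/(h_o·A) = 1/(16.1×3.87) = 0.01605 K/W
R_total = 0.1741 K/W
Q = ΔT / R_total = 708 / 0.1741

Q ≈ 4070 W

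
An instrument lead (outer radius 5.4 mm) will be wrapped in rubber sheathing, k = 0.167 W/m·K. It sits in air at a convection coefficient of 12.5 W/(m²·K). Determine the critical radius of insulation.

r_cr ≈ 13.4 mm

For a cylinder r_cr = k/h = 0.167/12.5
r_cr = 13.4 mm; since the bare radius (5.4 mm) is below r_cr, adding a thin layer of insulation will *increase* heat loss.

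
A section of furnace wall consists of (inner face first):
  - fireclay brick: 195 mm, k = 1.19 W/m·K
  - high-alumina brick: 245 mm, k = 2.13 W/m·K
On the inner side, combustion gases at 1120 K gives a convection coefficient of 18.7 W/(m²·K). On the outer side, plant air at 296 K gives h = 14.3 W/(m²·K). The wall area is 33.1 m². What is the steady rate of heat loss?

Q ≈ 67800 W

Using the resistance-network approach (series):
R_inner film = 1/(h_i·A) = 1/(18.7×33.1) = 0.001616 K/W
R_fireclay brick = L/(kA) = 0.195/(1.19×33.1) = 0.004951 K/W
R_high-alumina brick = L/(kA) = 0.245/(2.13×33.1) = 0.003475 K/W
R_outer film = 1/(h_o·A) = 1/(14.3×33.1) = 0.002113 K/W
R_total = 0.01215 K/W
Q = ΔT / R_total = 824 / 0.01215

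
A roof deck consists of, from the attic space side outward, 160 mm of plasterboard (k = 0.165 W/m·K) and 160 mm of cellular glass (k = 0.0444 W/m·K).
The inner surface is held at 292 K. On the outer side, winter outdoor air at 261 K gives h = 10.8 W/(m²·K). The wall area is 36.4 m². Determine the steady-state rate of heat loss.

Q ≈ 242 W

Thermal resistances in series:
R_plasterboard = L/(kA) = 0.16/(0.165×36.4) = 0.02664 K/W
R_cellular glass = L/(kA) = 0.16/(0.0444×36.4) = 0.099 K/W
R_outer film = 1/(h_o·A) = 1/(10.8×36.4) = 0.002544 K/W
R_total = 0.1282 K/W
Q = ΔT / R_total = 31 / 0.1282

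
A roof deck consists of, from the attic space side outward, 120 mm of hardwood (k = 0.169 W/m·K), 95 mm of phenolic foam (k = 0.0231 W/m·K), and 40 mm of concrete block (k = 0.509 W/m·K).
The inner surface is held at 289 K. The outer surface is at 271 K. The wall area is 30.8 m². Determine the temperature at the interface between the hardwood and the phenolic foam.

Using the resistance-network approach (series):
R_hardwood = L/(kA) = 0.12/(0.169×30.8) = 0.02305 K/W
R_phenolic foam = L/(kA) = 0.095/(0.0231×30.8) = 0.1335 K/W
R_concrete block = L/(kA) = 0.04/(0.509×30.8) = 0.002551 K/W
R_total = 0.1591 K/W;  Q = ΔT/R_total = 18/0.1591 = 113.1 W
T_interface = T_inner − Q·ΣR(inner→interface) = 289 − 113×0.02305

T ≈ 286 K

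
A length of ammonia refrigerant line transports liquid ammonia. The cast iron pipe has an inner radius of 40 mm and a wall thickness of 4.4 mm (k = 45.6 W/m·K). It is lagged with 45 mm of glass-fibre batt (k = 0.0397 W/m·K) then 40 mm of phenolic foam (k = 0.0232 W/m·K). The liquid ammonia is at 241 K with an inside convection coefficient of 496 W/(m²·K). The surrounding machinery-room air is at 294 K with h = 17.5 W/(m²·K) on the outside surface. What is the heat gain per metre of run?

q′ ≈ 9.78 W/m

Treating each annulus and film as a series resistance:
R_inner film = 1/(h_i·2πr₁L) = 1/(496×2π×0.04×1) = 0.008022 K/W
R_cast iron pipe wall = ln(44.4/40)/(2π×45.6×1) = 3.642×10^-4 K/W
R_glass-fibre batt = ln(89.4/44.4)/(2π×0.0397×1) = 2.806 K/W
R_phenolic foam = ln(129.4/89.4)/(2π×0.0232×1) = 2.537 K/W
R_outer film = 1/(h_o·2πr_oL) = 1/(17.5×2π×0.1294×1) = 0.07028 K/W
R_total = 5.421 K/W
Q = ΔT/R_total = 53/5.421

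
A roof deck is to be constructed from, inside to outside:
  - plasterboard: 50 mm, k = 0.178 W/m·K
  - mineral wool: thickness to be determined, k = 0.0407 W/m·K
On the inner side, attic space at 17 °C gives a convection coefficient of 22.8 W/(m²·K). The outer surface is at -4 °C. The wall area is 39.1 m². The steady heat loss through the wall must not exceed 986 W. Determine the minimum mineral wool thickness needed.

L ≈ 20.7 mm

Series thermal resistances:
R_inner film = 1/(h_i·A) = 1/(22.8×39.1) = 0.001122 K/W
R_plasterboard = L/(kA) = 0.05/(0.178×39.1) = 0.007184 K/W
Sum of the known resistances R_other = 0.008306 K/W
Required total resistance R_tot = ΔT/Q_allow = 21/986 = 0.0213 K/W
R_mineral wool = R_tot − R_other = 0.01299 K/W
L = R·k·A = 0.01299×0.0407×39.1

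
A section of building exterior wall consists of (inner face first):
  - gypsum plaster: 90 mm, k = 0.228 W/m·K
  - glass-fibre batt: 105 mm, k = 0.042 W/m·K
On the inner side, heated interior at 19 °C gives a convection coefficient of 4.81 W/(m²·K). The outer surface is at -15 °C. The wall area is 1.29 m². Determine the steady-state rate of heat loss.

Series thermal resistances:
R_inner film = 1/(h_i·A) = 1/(4.81×1.29) = 0.1612 K/W
R_gypsum plaster = L/(kA) = 0.09/(0.228×1.29) = 0.306 K/W
R_glass-fibre batt = L/(kA) = 0.105/(0.042×1.29) = 1.938 K/W
R_total = 2.405 K/W
Q = ΔT / R_total = 34 / 2.405

Q ≈ 14.1 W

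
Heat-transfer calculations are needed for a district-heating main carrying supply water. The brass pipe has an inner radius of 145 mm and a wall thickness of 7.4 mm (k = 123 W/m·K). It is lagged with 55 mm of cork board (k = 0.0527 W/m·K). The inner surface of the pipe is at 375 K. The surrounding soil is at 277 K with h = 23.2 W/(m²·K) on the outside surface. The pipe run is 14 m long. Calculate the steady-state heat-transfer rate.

Treating each annulus and film as a series resistance:
R_brass pipe wall = ln(152.4/145)/(2π×123×14) = 4.6×10^-6 K/W
R_cork board = ln(207.4/152.4)/(2π×0.0527×14) = 0.06647 K/W
R_outer film = 1/(h_o·2πr_oL) = 1/(23.2×2π×0.2074×14) = 0.002363 K/W
R_total = 0.06884 K/W
Q = ΔT/R_total = 98/0.06884

Q ≈ 1420 W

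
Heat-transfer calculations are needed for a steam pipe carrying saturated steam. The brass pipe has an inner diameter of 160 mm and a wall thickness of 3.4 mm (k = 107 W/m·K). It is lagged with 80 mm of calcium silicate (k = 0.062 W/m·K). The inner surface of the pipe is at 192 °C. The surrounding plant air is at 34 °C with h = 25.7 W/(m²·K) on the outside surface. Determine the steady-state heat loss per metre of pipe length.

Cylindrical conduction, so R = ln(r₂/r₁)/(2πkL) per layer, in series:
R_brass pipe wall = ln(83.4/80)/(2π×107×1) = 6.191×10^-5 K/W
R_calcium silicate = ln(163.4/83.4)/(2π×0.062×1) = 1.726 K/W
R_outer film = 1/(h_o·2πr_oL) = 1/(25.7×2π×0.1634×1) = 0.0379 K/W
R_total = 1.764 K/W
Q = ΔT/R_total = 158/1.764

q′ ≈ 89.5 W/m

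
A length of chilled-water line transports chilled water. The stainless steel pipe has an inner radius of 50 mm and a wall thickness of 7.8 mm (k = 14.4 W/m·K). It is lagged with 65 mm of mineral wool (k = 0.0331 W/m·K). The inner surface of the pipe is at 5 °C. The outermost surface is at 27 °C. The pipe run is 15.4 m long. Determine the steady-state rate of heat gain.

For a radial system each layer contributes R = ln(r_out/r_in)/(2πkL); films add R = 1/(hA).
R_stainless steel pipe wall = ln(57.8/50)/(2π×14.4×15.4) = 1.04×10^-4 K/W
R_mineral wool = ln(122.8/57.8)/(2π×0.0331×15.4) = 0.2353 K/W
R_total = 0.2354 K/W
Q = ΔT/R_total = 22/0.2354

Q ≈ 93.5 W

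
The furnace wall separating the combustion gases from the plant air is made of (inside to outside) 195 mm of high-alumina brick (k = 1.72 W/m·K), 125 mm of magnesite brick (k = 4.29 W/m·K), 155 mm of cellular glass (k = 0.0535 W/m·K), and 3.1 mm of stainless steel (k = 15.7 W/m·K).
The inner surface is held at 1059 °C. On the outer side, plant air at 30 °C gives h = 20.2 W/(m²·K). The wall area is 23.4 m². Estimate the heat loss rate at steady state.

Q ≈ 7790 W

Model the wall as resistances in series:
R_high-alumina brick = L/(kA) = 0.195/(1.72×23.4) = 0.004845 K/W
R_magnesite brick = L/(kA) = 0.125/(4.29×23.4) = 0.001245 K/W
R_cellular glass = L/(kA) = 0.155/(0.0535×23.4) = 0.1238 K/W
R_stainless steel = L/(kA) = 0.0031/(15.7×23.4) = 8.438×10^-6 K/W
R_outer film = 1/(h_o·A) = 1/(20.2×23.4) = 0.002116 K/W
R_total = 0.132 K/W
Q = ΔT / R_total = 1029 / 0.132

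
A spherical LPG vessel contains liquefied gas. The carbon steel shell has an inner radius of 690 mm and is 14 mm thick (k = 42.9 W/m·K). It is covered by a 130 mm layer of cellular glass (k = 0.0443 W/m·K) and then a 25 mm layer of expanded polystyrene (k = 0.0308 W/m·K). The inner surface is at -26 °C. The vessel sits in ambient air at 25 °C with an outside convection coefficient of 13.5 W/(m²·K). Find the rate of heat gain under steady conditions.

Q ≈ 103 W

Spherical conduction: R = (1/r_in − 1/r_out)/(4πk) per layer; series-sum.
R_carbon steel shell = (1/0.69 − 1/0.704)/(4π×42.9) = 5.346×10^-5 K/W
R_cellular glass = (1/0.704 − 1/0.834)/(4π×0.0443) = 0.3977 K/W
R_expanded polystyrene = (1/0.834 − 1/0.859)/(4π×0.0308) = 0.09016 K/W
R_outer film = 1/(h·4πr_o²) = 1/(13.5×4π×0.859²) = 0.007989 K/W
R_total = 0.4959 K/W
Q = ΔT/R_total = 51/0.4959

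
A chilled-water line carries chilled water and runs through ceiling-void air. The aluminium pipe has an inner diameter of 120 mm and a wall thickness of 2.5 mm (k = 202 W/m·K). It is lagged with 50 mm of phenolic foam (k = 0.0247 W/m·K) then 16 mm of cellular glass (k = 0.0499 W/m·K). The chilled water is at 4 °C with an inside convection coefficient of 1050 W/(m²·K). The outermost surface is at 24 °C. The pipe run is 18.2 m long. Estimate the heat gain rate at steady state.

Per-layer cylindrical resistances, series-summed:
R_inner film = 1/(h_i·2πr₁L) = 1/(1050×2π×0.06×18.2) = 1.388×10^-4 K/W
R_aluminium pipe wall = ln(62.5/60)/(2π×202×18.2) = 1.767×10^-6 K/W
R_phenolic foam = ln(112.5/62.5)/(2π×0.0247×18.2) = 0.2081 K/W
R_cellular glass = ln(128.5/112.5)/(2π×0.0499×18.2) = 0.0233 K/W
R_total = 0.2315 K/W
Q = ΔT/R_total = 20/0.2315

Q ≈ 86.4 W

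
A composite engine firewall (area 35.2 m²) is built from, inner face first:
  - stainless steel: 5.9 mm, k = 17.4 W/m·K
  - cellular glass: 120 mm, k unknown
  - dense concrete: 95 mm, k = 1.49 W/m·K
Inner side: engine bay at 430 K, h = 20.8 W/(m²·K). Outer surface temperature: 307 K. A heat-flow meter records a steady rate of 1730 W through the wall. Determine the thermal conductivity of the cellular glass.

k ≈ 0.0502 W/(m·K)

Model the wall as resistances in series:
R_inner film = 1/(h_i·A) = 1/(20.8×35.2) = 0.001366 K/W
R_stainless steel = L/(kA) = 0.0059/(17.4×35.2) = 9.633×10^-6 K/W
R_dense concrete = L/(kA) = 0.095/(1.49×35.2) = 0.001811 K/W
Sum of known resistances R_other = 0.003187 K/W
Total R = ΔT/Q = 123/1730 = 0.0711 K/W
R_cellular glass = R_total − R_other = 0.06791 K/W
k = L/(R·A) = 0.12/(0.06791×35.2)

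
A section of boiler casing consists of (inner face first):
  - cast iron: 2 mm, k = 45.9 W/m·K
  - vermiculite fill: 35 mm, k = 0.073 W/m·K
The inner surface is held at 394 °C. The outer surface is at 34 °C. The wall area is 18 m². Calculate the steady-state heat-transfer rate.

Q ≈ 13500 W

Model the wall as resistances in series:
R_cast iron = L/(kA) = 0.002/(45.9×18) = 2.421×10^-6 K/W
R_vermiculite fill = L/(kA) = 0.035/(0.073×18) = 0.02664 K/W
R_total = 0.02664 K/W
Q = ΔT / R_total = 360 / 0.02664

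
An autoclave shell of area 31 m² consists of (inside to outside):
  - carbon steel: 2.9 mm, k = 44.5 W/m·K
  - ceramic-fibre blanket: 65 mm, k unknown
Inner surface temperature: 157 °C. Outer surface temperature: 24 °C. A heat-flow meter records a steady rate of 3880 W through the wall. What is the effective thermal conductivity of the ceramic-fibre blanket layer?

Model the wall as resistances in series:
R_carbon steel = L/(kA) = 0.0029/(44.5×31) = 2.102×10^-6 K/W
Sum of known resistances R_other = 2.102×10^-6 K/W
Total R = ΔT/Q = 133/3880 = 0.03428 K/W
R_ceramic-fibre blanket = R_total − R_other = 0.03428 K/W
k = L/(R·A) = 0.065/(0.03428×31)

k ≈ 0.0612 W/(m·K)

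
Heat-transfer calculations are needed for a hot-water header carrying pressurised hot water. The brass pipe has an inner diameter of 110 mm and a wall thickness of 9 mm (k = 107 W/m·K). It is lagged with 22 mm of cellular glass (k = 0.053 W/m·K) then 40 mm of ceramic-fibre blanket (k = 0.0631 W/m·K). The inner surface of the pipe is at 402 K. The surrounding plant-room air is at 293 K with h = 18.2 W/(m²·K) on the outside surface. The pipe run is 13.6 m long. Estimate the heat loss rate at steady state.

Cylindrical conduction, so R = ln(r₂/r₁)/(2πkL) per layer, in series:
R_brass pipe wall = ln(64/55)/(2π×107×13.6) = 1.657×10^-5 K/W
R_cellular glass = ln(86/64)/(2π×0.053×13.6) = 0.06524 K/W
R_ceramic-fibre blanket = ln(126/86)/(2π×0.0631×13.6) = 0.07083 K/W
R_outer film = 1/(h_o·2πr_oL) = 1/(18.2×2π×0.126×13.6) = 0.005103 K/W
R_total = 0.1412 K/W
Q = ΔT/R_total = 109/0.1412

Q ≈ 772 W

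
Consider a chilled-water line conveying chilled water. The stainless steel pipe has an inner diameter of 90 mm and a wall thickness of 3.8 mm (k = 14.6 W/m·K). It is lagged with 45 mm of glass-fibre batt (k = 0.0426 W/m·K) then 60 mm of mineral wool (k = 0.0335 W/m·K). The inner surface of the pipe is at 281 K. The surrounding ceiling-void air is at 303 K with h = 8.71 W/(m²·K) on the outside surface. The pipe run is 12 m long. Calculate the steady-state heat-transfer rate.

Treating each annulus and film as a series resistance:
R_stainless steel pipe wall = ln(48.8/45)/(2π×14.6×12) = 7.364×10^-5 K/W
R_glass-fibre batt = ln(93.8/48.8)/(2π×0.0426×12) = 0.2034 K/W
R_mineral wool = ln(153.8/93.8)/(2π×0.0335×12) = 0.1958 K/W
R_outer film = 1/(h_o·2πr_oL) = 1/(8.71×2π×0.1538×12) = 0.009901 K/W
R_total = 0.4092 K/W
Q = ΔT/R_total = 22/0.4092

Q ≈ 53.8 W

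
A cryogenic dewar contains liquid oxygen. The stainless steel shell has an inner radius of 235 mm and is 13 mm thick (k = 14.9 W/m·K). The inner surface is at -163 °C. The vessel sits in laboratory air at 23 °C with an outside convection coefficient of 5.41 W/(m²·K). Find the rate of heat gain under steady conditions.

Spherical conduction: R = (1/r_in − 1/r_out)/(4πk) per layer; series-sum.
R_stainless steel shell = (1/0.235 − 1/0.248)/(4π×14.9) = 0.001191 K/W
R_outer film = 1/(h·4πr_o²) = 1/(5.41×4π×0.248²) = 0.2392 K/W
R_total = 0.2404 K/W
Q = ΔT/R_total = 186/0.2404

Q ≈ 774 W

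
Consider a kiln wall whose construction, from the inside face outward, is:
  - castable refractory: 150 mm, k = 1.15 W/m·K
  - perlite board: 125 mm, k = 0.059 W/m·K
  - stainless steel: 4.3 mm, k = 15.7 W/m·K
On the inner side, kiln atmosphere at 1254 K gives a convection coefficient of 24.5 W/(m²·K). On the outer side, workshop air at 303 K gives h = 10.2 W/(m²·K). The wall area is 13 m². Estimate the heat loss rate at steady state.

Treating each layer as a thermal resistance in series:
R_inner film = 1/(h_i·A) = 1/(24.5×13) = 0.00314 K/W
R_castable refractory = L/(kA) = 0.15/(1.15×13) = 0.01003 K/W
R_perlite board = L/(kA) = 0.125/(0.059×13) = 0.163 K/W
R_stainless steel = L/(kA) = 0.0043/(15.7×13) = 2.107×10^-5 K/W
R_outer film = 1/(h_o·A) = 1/(10.2×13) = 0.007541 K/W
R_total = 0.1837 K/W
Q = ΔT / R_total = 951 / 0.1837

Q ≈ 5180 W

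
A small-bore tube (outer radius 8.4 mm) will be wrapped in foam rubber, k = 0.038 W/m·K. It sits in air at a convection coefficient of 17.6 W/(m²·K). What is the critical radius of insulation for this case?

r_cr ≈ 2.16 mm

For a cylinder r_cr = k/h = 0.038/17.6
r_cr = 2.16 mm; since the bare radius (8.4 mm) is above r_cr, any added insulation will reduce heat loss.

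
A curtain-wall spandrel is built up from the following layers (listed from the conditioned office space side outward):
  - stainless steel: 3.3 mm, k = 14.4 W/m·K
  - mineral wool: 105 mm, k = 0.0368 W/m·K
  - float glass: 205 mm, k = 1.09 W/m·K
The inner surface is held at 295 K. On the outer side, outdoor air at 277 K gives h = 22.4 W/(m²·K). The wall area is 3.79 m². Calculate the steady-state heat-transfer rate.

Using the resistance-network approach (series):
R_stainless steel = L/(kA) = 0.0033/(14.4×3.79) = 6.047×10^-5 K/W
R_mineral wool = L/(kA) = 0.105/(0.0368×3.79) = 0.7528 K/W
R_float glass = L/(kA) = 0.205/(1.09×3.79) = 0.04962 K/W
R_outer film = 1/(h_o·A) = 1/(22.4×3.79) = 0.01178 K/W
R_total = 0.8143 K/W
Q = ΔT / R_total = 18 / 0.8143

Q ≈ 22.1 W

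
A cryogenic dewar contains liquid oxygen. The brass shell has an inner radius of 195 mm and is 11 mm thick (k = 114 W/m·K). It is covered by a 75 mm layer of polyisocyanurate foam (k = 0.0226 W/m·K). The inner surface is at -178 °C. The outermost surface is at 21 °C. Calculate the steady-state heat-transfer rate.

Q ≈ 43.6 W

For a spherical shell R = (1/r₁ − 1/r₂)/(4πk); film R = 1/(h·4πr²). In series:
R_brass shell = (1/0.195 − 1/0.206)/(4π×114) = 1.912×10^-4 K/W
R_polyisocyanurate foam = (1/0.206 − 1/0.281)/(4π×0.0226) = 4.562 K/W
R_total = 4.562 K/W
Q = ΔT/R_total = 199/4.562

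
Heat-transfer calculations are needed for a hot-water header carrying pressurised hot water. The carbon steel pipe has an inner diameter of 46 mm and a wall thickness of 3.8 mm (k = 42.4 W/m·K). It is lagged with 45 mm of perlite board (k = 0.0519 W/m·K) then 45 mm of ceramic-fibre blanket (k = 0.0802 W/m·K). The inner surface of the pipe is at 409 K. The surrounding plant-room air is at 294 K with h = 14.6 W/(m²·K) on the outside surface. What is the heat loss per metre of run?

Cylindrical conduction, so R = ln(r₂/r₁)/(2πkL) per layer, in series:
R_carbon steel pipe wall = ln(26.8/23)/(2π×42.4×1) = 5.74×10^-4 K/W
R_perlite board = ln(71.8/26.8)/(2π×0.0519×1) = 3.022 K/W
R_ceramic-fibre blanket = ln(116.8/71.8)/(2π×0.0802×1) = 0.9656 K/W
R_outer film = 1/(h_o·2πr_oL) = 1/(14.6×2π×0.1168×1) = 0.09333 K/W
R_total = 4.082 K/W
Q = ΔT/R_total = 115/4.082

q′ ≈ 28.2 W/m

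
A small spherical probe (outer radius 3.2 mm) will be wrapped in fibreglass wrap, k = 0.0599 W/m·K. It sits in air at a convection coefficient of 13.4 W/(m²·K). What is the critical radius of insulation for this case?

For a sphere r_cr = 2k/h = 2×0.0599/13.4
r_cr = 8.94 mm; since the bare radius (3.2 mm) is below r_cr, adding a thin layer of insulation will *increase* heat loss.

r_cr ≈ 8.94 mm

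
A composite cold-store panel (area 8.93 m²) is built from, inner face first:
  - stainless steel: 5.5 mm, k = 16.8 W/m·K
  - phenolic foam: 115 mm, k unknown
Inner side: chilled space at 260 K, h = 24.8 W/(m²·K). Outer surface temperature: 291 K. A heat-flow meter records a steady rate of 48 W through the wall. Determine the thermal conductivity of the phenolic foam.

k ≈ 0.0201 W/(m·K)

Treating each layer as a thermal resistance in series:
R_inner film = 1/(h_i·A) = 1/(24.8×8.93) = 0.004515 K/W
R_stainless steel = L/(kA) = 0.0055/(16.8×8.93) = 3.666×10^-5 K/W
Sum of known resistances R_other = 0.004552 K/W
Total R = ΔT/Q = 31/48 = 0.6458 K/W
R_phenolic foam = R_total − R_other = 0.6413 K/W
k = L/(R·A) = 0.115/(0.6413×8.93)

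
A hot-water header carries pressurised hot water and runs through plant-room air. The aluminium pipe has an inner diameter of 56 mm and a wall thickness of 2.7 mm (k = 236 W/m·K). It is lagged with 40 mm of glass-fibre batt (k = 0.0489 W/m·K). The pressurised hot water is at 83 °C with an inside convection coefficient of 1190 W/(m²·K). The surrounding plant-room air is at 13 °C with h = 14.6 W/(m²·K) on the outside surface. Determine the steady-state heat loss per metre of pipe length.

q′ ≈ 24.4 W/m

Per-layer cylindrical resistances, series-summed:
R_inner film = 1/(h_i·2πr₁L) = 1/(1190×2π×0.028×1) = 0.004777 K/W
R_aluminium pipe wall = ln(30.7/28)/(2π×236×1) = 6.208×10^-5 K/W
R_glass-fibre batt = ln(70.7/30.7)/(2π×0.0489×1) = 2.715 K/W
R_outer film = 1/(h_o·2πr_oL) = 1/(14.6×2π×0.0707×1) = 0.1542 K/W
R_total = 2.874 K/W
Q = ΔT/R_total = 70/2.874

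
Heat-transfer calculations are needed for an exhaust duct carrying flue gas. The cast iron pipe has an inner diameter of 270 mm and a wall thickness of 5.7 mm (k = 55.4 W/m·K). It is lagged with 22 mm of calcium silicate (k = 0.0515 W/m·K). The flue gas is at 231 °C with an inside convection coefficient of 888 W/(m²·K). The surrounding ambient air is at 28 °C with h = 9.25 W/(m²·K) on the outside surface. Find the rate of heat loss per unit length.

Cylindrical conduction, so R = ln(r₂/r₁)/(2πkL) per layer, in series:
R_inner film = 1/(h_i·2πr₁L) = 1/(888×2π×0.135×1) = 0.001328 K/W
R_cast iron pipe wall = ln(140.7/135)/(2π×55.4×1) = 1.188×10^-4 K/W
R_calcium silicate = ln(162.7/140.7)/(2π×0.0515×1) = 0.449 K/W
R_outer film = 1/(h_o·2πr_oL) = 1/(9.25×2π×0.1627×1) = 0.1058 K/W
R_total = 0.5562 K/W
Q = ΔT/R_total = 203/0.5562

q′ ≈ 365 W/m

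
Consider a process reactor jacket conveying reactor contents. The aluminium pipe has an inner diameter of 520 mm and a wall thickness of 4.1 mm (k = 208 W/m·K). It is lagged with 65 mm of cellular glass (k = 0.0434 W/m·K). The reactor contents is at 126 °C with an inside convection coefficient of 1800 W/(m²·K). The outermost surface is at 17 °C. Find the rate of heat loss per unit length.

q′ ≈ 135 W/m

Cylindrical conduction, so R = ln(r₂/r₁)/(2πkL) per layer, in series:
R_inner film = 1/(h_i·2πr₁L) = 1/(1800×2π×0.26×1) = 3.401×10^-4 K/W
R_aluminium pipe wall = ln(264.1/260)/(2π×208×1) = 1.197×10^-5 K/W
R_cellular glass = ln(329.1/264.1)/(2π×0.0434×1) = 0.8069 K/W
R_total = 0.8073 K/W
Q = ΔT/R_total = 109/0.8073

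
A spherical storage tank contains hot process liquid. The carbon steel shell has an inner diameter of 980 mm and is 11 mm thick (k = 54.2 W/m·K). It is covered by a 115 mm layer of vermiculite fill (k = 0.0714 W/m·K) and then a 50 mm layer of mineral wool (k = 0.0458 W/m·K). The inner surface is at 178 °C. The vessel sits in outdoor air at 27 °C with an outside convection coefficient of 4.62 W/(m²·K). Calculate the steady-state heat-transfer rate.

Q ≈ 227 W

For a spherical shell R = (1/r₁ − 1/r₂)/(4πk); film R = 1/(h·4πr²). In series:
R_carbon steel shell = (1/0.49 − 1/0.501)/(4π×54.2) = 6.579×10^-5 K/W
R_vermiculite fill = (1/0.501 − 1/0.616)/(4π×0.0714) = 0.4153 K/W
R_mineral wool = (1/0.616 − 1/0.666)/(4π×0.0458) = 0.2118 K/W
R_outer film = 1/(h·4πr_o²) = 1/(4.62×4π×0.666²) = 0.03883 K/W
R_total = 0.666 K/W
Q = ΔT/R_total = 151/0.666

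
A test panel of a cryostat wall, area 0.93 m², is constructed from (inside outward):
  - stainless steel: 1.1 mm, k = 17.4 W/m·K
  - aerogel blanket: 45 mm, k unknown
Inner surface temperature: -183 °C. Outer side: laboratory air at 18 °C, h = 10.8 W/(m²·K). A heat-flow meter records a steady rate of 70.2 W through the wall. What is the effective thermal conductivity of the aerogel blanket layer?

Treating each layer as a thermal resistance in series:
R_stainless steel = L/(kA) = 0.0011/(17.4×0.93) = 6.798×10^-5 K/W
R_outer film = 1/(h_o·A) = 1/(10.8×0.93) = 0.09956 K/W
Sum of known resistances R_other = 0.09963 K/W
Total R = ΔT/Q = 201/70.2 = 2.863 K/W
R_aerogel blanket = R_total − R_other = 2.764 K/W
k = L/(R·A) = 0.045/(2.764×0.93)

k ≈ 0.0175 W/(m·K)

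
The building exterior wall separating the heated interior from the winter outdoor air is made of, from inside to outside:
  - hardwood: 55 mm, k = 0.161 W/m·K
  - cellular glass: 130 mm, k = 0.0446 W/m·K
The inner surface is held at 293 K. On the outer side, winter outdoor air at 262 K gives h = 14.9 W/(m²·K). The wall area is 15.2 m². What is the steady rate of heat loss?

Treating each layer as a thermal resistance in series:
R_hardwood = L/(kA) = 0.055/(0.161×15.2) = 0.02247 K/W
R_cellular glass = L/(kA) = 0.13/(0.0446×15.2) = 0.1918 K/W
R_outer film = 1/(h_o·A) = 1/(14.9×15.2) = 0.004415 K/W
R_total = 0.2187 K/W
Q = ΔT / R_total = 31 / 0.2187

Q ≈ 142 W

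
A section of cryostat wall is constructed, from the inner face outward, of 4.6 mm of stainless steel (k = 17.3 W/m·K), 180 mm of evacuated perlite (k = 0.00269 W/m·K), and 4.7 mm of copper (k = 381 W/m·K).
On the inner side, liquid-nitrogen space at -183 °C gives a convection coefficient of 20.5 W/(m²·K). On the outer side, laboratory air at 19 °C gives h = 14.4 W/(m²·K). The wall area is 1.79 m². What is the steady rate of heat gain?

Series thermal resistances:
R_inner film = 1/(h_i·A) = 1/(20.5×1.79) = 0.02725 K/W
R_stainless steel = L/(kA) = 0.0046/(17.3×1.79) = 1.485×10^-4 K/W
R_evacuated perlite = L/(kA) = 0.18/(0.00269×1.79) = 37.38 K/W
R_copper = L/(kA) = 0.0047/(381×1.79) = 6.892×10^-6 K/W
R_outer film = 1/(h_o·A) = 1/(14.4×1.79) = 0.0388 K/W
R_total = 37.45 K/W
Q = ΔT / R_total = 202 / 37.45

Q ≈ 5.39 W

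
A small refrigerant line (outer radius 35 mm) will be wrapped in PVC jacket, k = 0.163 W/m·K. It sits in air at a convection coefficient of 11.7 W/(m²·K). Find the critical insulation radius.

For a cylinder r_cr = k/h = 0.163/11.7
r_cr = 13.9 mm; since the bare radius (35 mm) is above r_cr, any added insulation will reduce heat loss.

r_cr ≈ 13.9 mm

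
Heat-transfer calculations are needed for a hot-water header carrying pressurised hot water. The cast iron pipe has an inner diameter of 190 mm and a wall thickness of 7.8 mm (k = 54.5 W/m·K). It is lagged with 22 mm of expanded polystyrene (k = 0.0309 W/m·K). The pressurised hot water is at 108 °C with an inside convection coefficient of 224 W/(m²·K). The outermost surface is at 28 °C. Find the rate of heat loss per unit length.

Per-layer cylindrical resistances, series-summed:
R_inner film = 1/(h_i·2πr₁L) = 1/(224×2π×0.095×1) = 0.007479 K/W
R_cast iron pipe wall = ln(102.8/95)/(2π×54.5×1) = 2.304×10^-4 K/W
R_expanded polystyrene = ln(124.8/102.8)/(2π×0.0309×1) = 0.9988 K/W
R_total = 1.007 K/W
Q = ΔT/R_total = 80/1.007

q′ ≈ 79.5 W/m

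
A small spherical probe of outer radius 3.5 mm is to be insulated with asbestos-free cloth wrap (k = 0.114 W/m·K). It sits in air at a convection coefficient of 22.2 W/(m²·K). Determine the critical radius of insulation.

For a sphere r_cr = 2k/h = 2×0.114/22.2
r_cr = 10.3 mm; since the bare radius (3.5 mm) is below r_cr, adding a thin layer of insulation will *increase* heat loss.

r_cr ≈ 10.3 mm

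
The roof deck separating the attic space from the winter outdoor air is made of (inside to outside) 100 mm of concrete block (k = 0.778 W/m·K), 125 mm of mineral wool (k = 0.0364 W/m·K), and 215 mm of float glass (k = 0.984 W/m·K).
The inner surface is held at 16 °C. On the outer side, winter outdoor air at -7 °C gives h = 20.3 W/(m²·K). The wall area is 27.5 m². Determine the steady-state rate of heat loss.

Using the resistance-network approach (series):
R_concrete block = L/(kA) = 0.1/(0.778×27.5) = 0.004674 K/W
R_mineral wool = L/(kA) = 0.125/(0.0364×27.5) = 0.1249 K/W
R_float glass = L/(kA) = 0.215/(0.984×27.5) = 0.007945 K/W
R_outer film = 1/(h_o·A) = 1/(20.3×27.5) = 0.001791 K/W
R_total = 0.1393 K/W
Q = ΔT / R_total = 23 / 0.1393

Q ≈ 165 W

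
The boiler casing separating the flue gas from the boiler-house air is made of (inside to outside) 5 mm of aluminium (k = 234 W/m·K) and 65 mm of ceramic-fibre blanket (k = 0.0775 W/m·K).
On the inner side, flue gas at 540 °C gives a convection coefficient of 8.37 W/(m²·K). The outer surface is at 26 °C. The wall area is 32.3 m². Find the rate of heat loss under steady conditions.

Thermal resistances in series:
R_inner film = 1/(h_i·A) = 1/(8.37×32.3) = 0.003699 K/W
R_aluminium = L/(kA) = 0.005/(234×32.3) = 6.615×10^-7 K/W
R_ceramic-fibre blanket = L/(kA) = 0.065/(0.0775×32.3) = 0.02597 K/W
R_total = 0.02967 K/W
Q = ΔT / R_total = 514 / 0.02967

Q ≈ 17300 W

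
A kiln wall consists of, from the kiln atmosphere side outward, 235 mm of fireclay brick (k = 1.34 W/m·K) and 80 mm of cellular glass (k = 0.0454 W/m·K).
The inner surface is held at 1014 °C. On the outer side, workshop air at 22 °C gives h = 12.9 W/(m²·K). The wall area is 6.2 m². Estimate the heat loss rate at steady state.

Q ≈ 3050 W

Treating each layer as a thermal resistance in series:
R_fireclay brick = L/(kA) = 0.235/(1.34×6.2) = 0.02829 K/W
R_cellular glass = L/(kA) = 0.08/(0.0454×6.2) = 0.2842 K/W
R_outer film = 1/(h_o·A) = 1/(12.9×6.2) = 0.0125 K/W
R_total = 0.325 K/W
Q = ΔT / R_total = 992 / 0.325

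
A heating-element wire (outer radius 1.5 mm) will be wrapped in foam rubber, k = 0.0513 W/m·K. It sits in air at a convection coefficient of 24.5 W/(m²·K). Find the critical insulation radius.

r_cr ≈ 2.09 mm

For a cylinder r_cr = k/h = 0.0513/24.5
r_cr = 2.09 mm; since the bare radius (1.5 mm) is below r_cr, adding a thin layer of insulation will *increase* heat loss.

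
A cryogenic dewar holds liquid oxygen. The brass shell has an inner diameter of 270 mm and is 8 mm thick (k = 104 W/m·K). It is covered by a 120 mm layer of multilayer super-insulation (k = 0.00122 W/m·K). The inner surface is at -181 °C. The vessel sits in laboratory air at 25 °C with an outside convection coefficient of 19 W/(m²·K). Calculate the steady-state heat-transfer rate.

Q ≈ 0.99 W

For a spherical shell R = (1/r₁ − 1/r₂)/(4πk); film R = 1/(h·4πr²). In series:
R_brass shell = (1/0.135 − 1/0.143)/(4π×104) = 3.171×10^-4 K/W
R_multilayer super-insulation = (1/0.143 − 1/0.263)/(4π×0.00122) = 208.1 K/W
R_outer film = 1/(h·4πr_o²) = 1/(19×4π×0.263²) = 0.06055 K/W
R_total = 208.2 K/W
Q = ΔT/R_total = 206/208.2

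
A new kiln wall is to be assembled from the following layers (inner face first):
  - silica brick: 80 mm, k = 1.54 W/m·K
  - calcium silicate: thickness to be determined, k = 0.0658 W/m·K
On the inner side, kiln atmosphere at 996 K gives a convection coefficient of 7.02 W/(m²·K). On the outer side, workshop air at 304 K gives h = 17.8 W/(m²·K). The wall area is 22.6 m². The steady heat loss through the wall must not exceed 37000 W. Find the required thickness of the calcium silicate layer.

Treating each layer as a thermal resistance in series:
R_inner film = 1/(h_i·A) = 1/(7.02×22.6) = 0.006303 K/W
R_silica brick = L/(kA) = 0.08/(1.54×22.6) = 0.002299 K/W
R_outer film = 1/(h_o·A) = 1/(17.8×22.6) = 0.002486 K/W
Sum of the known resistances R_other = 0.01109 K/W
Required total resistance R_tot = ΔT/Q_allow = 692/37000 = 0.0187 K/W
R_calcium silicate = R_tot − R_other = 0.007615 K/W
L = R·k·A = 0.007615×0.0658×22.6

L ≈ 11.3 mm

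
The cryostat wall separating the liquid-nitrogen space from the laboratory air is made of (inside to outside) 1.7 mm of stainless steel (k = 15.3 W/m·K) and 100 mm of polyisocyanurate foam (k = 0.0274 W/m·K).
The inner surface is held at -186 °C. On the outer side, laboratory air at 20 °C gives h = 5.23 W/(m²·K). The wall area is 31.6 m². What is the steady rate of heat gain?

Q ≈ 1690 W

Using the resistance-network approach (series):
R_stainless steel = L/(kA) = 0.0017/(15.3×31.6) = 3.516×10^-6 K/W
R_polyisocyanurate foam = L/(kA) = 0.1/(0.0274×31.6) = 0.1155 K/W
R_outer film = 1/(h_o·A) = 1/(5.23×31.6) = 0.006051 K/W
R_total = 0.1215 K/W
Q = ΔT / R_total = 206 / 0.1215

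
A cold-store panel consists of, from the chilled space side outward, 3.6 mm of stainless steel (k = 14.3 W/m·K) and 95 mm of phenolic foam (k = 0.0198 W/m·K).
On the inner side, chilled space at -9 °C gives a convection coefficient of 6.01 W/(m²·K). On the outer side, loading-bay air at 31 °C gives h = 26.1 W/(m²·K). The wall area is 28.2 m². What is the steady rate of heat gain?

Q ≈ 225 W

Model the wall as resistances in series:
R_inner film = 1/(h_i·A) = 1/(6.01×28.2) = 0.0059 K/W
R_stainless steel = L/(kA) = 0.0036/(14.3×28.2) = 8.927×10^-6 K/W
R_phenolic foam = L/(kA) = 0.095/(0.0198×28.2) = 0.1701 K/W
R_outer film = 1/(h_o·A) = 1/(26.1×28.2) = 0.001359 K/W
R_total = 0.1774 K/W
Q = ΔT / R_total = 40 / 0.1774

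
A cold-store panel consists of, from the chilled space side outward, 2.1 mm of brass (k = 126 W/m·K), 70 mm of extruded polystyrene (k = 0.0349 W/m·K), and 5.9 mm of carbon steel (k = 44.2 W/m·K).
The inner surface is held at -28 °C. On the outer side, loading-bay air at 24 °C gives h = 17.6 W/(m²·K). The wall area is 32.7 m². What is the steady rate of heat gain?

Series thermal resistances:
R_brass = L/(kA) = 0.0021/(126×32.7) = 5.097×10^-7 K/W
R_extruded polystyrene = L/(kA) = 0.07/(0.0349×32.7) = 0.06134 K/W
R_carbon steel = L/(kA) = 0.0059/(44.2×32.7) = 4.082×10^-6 K/W
R_outer film = 1/(h_o·A) = 1/(17.6×32.7) = 0.001738 K/W
R_total = 0.06308 K/W
Q = ΔT / R_total = 52 / 0.06308

Q ≈ 824 W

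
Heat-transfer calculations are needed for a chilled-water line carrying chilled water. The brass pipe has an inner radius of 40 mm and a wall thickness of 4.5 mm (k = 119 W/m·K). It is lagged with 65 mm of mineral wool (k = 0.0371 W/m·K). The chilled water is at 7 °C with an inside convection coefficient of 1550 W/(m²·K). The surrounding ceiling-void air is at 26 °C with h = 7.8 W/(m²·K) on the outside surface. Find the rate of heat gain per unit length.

Cylindrical conduction, so R = ln(r₂/r₁)/(2πkL) per layer, in series:
R_inner film = 1/(h_i·2πr₁L) = 1/(1550×2π×0.04×1) = 0.002567 K/W
R_brass pipe wall = ln(44.5/40)/(2π×119×1) = 1.426×10^-4 K/W
R_mineral wool = ln(109.5/44.5)/(2π×0.0371×1) = 3.863 K/W
R_outer film = 1/(h_o·2πr_oL) = 1/(7.8×2π×0.1095×1) = 0.1863 K/W
R_total = 4.052 K/W
Q = ΔT/R_total = 19/4.052

q′ ≈ 4.69 W/m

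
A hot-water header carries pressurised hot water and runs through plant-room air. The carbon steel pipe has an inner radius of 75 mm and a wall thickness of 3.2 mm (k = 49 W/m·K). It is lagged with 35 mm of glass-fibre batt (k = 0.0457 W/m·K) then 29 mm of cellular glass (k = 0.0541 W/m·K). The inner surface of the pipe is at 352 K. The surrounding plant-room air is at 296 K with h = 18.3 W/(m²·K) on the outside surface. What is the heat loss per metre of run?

Per-layer cylindrical resistances, series-summed:
R_carbon steel pipe wall = ln(78.2/75)/(2π×49×1) = 1.357×10^-4 K/W
R_glass-fibre batt = ln(113.2/78.2)/(2π×0.0457×1) = 1.288 K/W
R_cellular glass = ln(142.2/113.2)/(2π×0.0541×1) = 0.671 K/W
R_outer film = 1/(h_o·2πr_oL) = 1/(18.3×2π×0.1422×1) = 0.06116 K/W
R_total = 2.02 K/W
Q = ΔT/R_total = 56/2.02

q′ ≈ 27.7 W/m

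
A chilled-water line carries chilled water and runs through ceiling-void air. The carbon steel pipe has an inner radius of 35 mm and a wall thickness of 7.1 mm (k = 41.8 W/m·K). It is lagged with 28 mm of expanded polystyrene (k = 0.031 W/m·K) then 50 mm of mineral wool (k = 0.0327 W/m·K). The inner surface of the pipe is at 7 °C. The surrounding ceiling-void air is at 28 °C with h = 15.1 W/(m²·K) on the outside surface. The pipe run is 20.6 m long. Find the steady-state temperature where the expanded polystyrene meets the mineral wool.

T ≈ 17.3 °C

Radial resistances (cylindrical: R_cond = ln(r_o/r_i)/(2πkL), R_conv = 1/(h·2πrL)):
R_carbon steel pipe wall = ln(42.1/35)/(2π×41.8×20.6) = 3.414×10^-5 K/W
R_expanded polystyrene = ln(70.1/42.1)/(2π×0.031×20.6) = 0.1271 K/W
R_mineral wool = ln(120.1/70.1)/(2π×0.0327×20.6) = 0.1272 K/W
R_outer film = 1/(h_o·2πr_oL) = 1/(15.1×2π×0.1201×20.6) = 0.00426 K/W
R_total = 0.2586 K/W
Q = ΔT/R_total = 21/0.2586
Q = 81.2 W
T_interface = T_inner + Q·ΣR(inner→interface) = 7 + 81.2×0.1271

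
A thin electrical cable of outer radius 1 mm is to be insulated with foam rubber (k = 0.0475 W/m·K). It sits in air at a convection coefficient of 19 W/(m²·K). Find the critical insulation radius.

For a cylinder r_cr = k/h = 0.0475/19
r_cr = 2.5 mm; since the bare radius (1 mm) is below r_cr, adding a thin layer of insulation will *increase* heat loss.

r_cr ≈ 2.5 mm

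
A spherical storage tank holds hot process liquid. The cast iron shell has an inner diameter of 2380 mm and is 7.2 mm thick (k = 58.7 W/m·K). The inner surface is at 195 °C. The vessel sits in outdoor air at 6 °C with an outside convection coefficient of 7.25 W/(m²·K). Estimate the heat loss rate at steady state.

Q ≈ 24700 W

Spherical conduction: R = (1/r_in − 1/r_out)/(4πk) per layer; series-sum.
R_cast iron shell = (1/1.19 − 1/1.1972)/(4π×58.7) = 6.851×10^-6 K/W
R_outer film = 1/(h·4πr_o²) = 1/(7.25×4π×1.1972²) = 0.007658 K/W
R_total = 0.007665 K/W
Q = ΔT/R_total = 189/0.007665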